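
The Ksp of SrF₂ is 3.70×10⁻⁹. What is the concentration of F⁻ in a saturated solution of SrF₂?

SrF₂(s) ⇌ Sr²⁺(aq) + 2 F⁻(aq)
For each mole of SrF₂ that dissolves per liter, [Sr²⁺] = s and [F⁻] = 2s; let s denote this solubility.
Ksp = [Sr²⁺][F⁻]^2 = s · (2s)^2 = 4s^3 = 3.70×10⁻⁹
s = 9.74×10⁻⁴ mol/L
[F⁻] = 2s = 1.95×10⁻³ mol/L

1.95×10⁻³ M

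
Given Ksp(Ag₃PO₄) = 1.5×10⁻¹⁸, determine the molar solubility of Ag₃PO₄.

Ag₃PO₄(s) ⇌ 3 Ag⁺(aq) + PO₄³⁻(aq)
For each mole of Ag₃PO₄ that dissolves per liter, [Ag⁺] = 3s and [PO₄³⁻] = s; let s denote this solubility.
Ksp = [Ag⁺]^3[PO₄³⁻] = (3s)^3 · s = 27s^4
27s^4 = 1.5×10⁻¹⁸  ⇒  s^4 = 5.6×10⁻²⁰
s = (5.6×10⁻²⁰)^(1/4) = 1.5×10⁻⁵ M

1.5×10⁻⁵ M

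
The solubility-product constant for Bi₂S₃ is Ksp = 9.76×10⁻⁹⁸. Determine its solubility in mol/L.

1.55×10⁻²⁰ M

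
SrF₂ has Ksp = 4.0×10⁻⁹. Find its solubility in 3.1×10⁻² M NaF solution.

4.2×10⁻⁶ M

SrF₂(s) ⇌ Sr²⁺(aq) + 2 F⁻(aq)
With F⁻ already at 3.1×10⁻² M and s small, take [F⁻] ≈ 3.1×10⁻² M and [Sr²⁺] = s.
Ksp = [Sr²⁺][F⁻]^2 = s(3.1×10⁻²)^2
s = 4.0×10⁻⁹ / (3.1×10⁻²)^2 = 4.2×10⁻⁶
s = 4.2×10⁻⁶ M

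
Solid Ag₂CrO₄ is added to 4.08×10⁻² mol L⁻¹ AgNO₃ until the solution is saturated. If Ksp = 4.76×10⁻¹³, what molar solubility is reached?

Ag₂CrO₄(s) ⇌ 2 Ag⁺(aq) + CrO₄²⁻(aq)
With Ag⁺ already at 4.08×10⁻² mol L⁻¹ and s small, take [Ag⁺] ≈ 4.08×10⁻² mol L⁻¹ and [CrO₄²⁻] = s.
Ksp = [Ag⁺]^2[CrO₄²⁻] = (4.08×10⁻²)^2s
s = 4.76×10⁻¹³ / (4.08×10⁻²)^2 = 2.86×10⁻¹⁰
s = 2.86×10⁻¹⁰ mol L⁻¹

2.86×10⁻¹⁰ M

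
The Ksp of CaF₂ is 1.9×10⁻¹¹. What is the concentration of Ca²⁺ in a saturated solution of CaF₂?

CaF₂(s) ⇌ Ca²⁺(aq) + 2 F⁻(aq)
Call the molar solubility s, so that [Ca²⁺] = s and [F⁻] = 2s.
Ksp = [Ca²⁺][F⁻]^2 = s · (2s)^2 = 4s^3 = 1.9×10⁻¹¹
s = 1.7×10⁻⁴ M
[Ca²⁺] = s = 1.7×10⁻⁴ M

1.7×10⁻⁴ M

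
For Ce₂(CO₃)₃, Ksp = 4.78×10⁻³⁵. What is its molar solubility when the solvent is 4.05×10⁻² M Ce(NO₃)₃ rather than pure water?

1.03×10⁻¹¹ M

Ce₂(CO₃)₃(s) ⇌ 2 Ce³⁺(aq) + 3 CO₃²⁻(aq)
Ce³⁺ is already present at 4.05×10⁻² M. If s mol/L of Ce₂(CO₃)₃ dissolves, [CO₃²⁻] = 3s while [Ce³⁺] ≈ 4.05×10⁻² M.
Ksp = [Ce³⁺]^2[CO₃²⁻]^3 = (4.05×10⁻²)^2(3s)^3
(3s)^3 = 4.78×10⁻³⁵ / (4.05×10⁻²)^2 = 2.91×10⁻³²
s = 1.03×10⁻¹¹ M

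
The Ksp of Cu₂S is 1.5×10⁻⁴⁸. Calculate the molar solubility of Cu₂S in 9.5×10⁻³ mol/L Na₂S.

Cu₂S(s) ⇌ 2 Cu⁺(aq) + S²⁻(aq)
With S²⁻ already at 9.5×10⁻³ mol/L and s small, take [S²⁻] ≈ 9.5×10⁻³ mol/L and [Cu⁺] = 2s.
Ksp = [Cu⁺]^2[S²⁻] = (2s)^2(9.5×10⁻³)
(2s)^2 = 1.5×10⁻⁴⁸ / (9.5×10⁻³) = 1.6×10⁻⁴⁶
s = 6.3×10⁻²⁴ mol/L

6.3×10⁻²⁴ M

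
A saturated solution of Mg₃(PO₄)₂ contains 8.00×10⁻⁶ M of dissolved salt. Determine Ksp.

Ksp = 3.54×10⁻²⁴

Mg₃(PO₄)₂(s) ⇌ 3 Mg²⁺(aq) + 2 PO₄³⁻(aq)
Call the molar solubility s, so that [Mg²⁺] = 3s and [PO₄³⁻] = 2s.
Ksp = [Mg²⁺]^3[PO₄³⁻]^2 = (3s)^3 · (2s)^2 = 108s^5
Ksp = 108 × (8.00×10⁻⁶)^5 = 3.54×10⁻²⁴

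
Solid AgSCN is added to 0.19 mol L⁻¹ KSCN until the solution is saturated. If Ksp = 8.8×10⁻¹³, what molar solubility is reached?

4.6×10⁻¹² M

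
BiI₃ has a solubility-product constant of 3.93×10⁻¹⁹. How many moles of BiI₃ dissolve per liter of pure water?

1.10×10⁻⁵ M

BiI₃(s) ⇌ Bi³⁺(aq) + 3 I⁻(aq)
Call the molar solubility s, so that [Bi³⁺] = s and [I⁻] = 3s.
Ksp = [Bi³⁺][I⁻]^3 = s · (3s)^3 = 27s^4
27s^4 = 3.93×10⁻¹⁹  ⇒  s^4 = 1.46×10⁻²⁰
s = (1.46×10⁻²⁰)^(1/4) = 1.10×10⁻⁵ mol L⁻¹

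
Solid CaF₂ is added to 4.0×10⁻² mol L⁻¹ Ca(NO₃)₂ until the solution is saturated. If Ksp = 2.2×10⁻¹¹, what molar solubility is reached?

1.2×10⁻⁵ M

CaF₂(s) ⇌ Ca²⁺(aq) + 2 F⁻(aq)
The solution already contains Ca²⁺ at 4.0×10⁻² mol L⁻¹. Let s be the molar solubility of CaF₂.
[Ca²⁺] ≈ 4.0×10⁻² mol L⁻¹ (common ion dominates); [F⁻] = 2s.
Ksp = [Ca²⁺][F⁻]^2 = (4.0×10⁻²)(2s)^2
(2s)^2 = 2.2×10⁻¹¹ / (4.0×10⁻²) = 5.5×10⁻¹⁰
s = 1.2×10⁻⁵ mol L⁻¹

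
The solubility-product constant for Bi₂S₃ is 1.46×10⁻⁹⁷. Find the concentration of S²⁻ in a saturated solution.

Bi₂S₃(s) ⇌ 2 Bi³⁺(aq) + 3 S²⁻(aq)
Let s be the molar solubility. Then [Bi³⁺] = 2s and [S²⁻] = 3s.
Ksp = [Bi³⁺]^2[S²⁻]^3 = (2s)^2 · (3s)^3 = 108s^5 = 1.46×10⁻⁹⁷
s = 1.68×10⁻²⁰ mol/L
[S²⁻] = 3s = 5.05×10⁻²⁰ mol/L

5.05×10⁻²⁰ M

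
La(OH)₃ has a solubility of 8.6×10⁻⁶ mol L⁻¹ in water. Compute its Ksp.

La(OH)₃(s) ⇌ La³⁺(aq) + 3 OH⁻(aq)
For each mole of La(OH)₃ that dissolves per liter, [La³⁺] = s and [OH⁻] = 3s; let s denote this solubility.
Ksp = [La³⁺][OH⁻]^3 = s · (3s)^3 = 27s^4
Ksp = 27 × (8.6×10⁻⁶)^4 = 1.5×10⁻¹⁹

Ksp = 1.5×10⁻¹⁹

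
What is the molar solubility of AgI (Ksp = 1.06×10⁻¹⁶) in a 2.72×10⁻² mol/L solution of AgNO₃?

3.90×10⁻¹⁵ M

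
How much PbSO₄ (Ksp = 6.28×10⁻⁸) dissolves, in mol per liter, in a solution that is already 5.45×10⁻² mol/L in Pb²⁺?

1.15×10⁻⁶ M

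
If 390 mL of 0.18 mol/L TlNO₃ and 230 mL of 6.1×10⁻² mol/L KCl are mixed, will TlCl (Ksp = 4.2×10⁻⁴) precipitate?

Total volume after mixing = 390 + 230 = 620 mL.
[Tl⁺] = (0.18)(390)/620 = 0.11 mol/L
[Cl⁻] = (6.1×10⁻²)(230)/620 = 2.3×10⁻² mol/L
Q = [Tl⁺][Cl⁻] = 2.6×10⁻³
Since Q (2.6×10⁻³) exceeds Ksp (4.2×10⁻⁴), TlCl will precipitate.

Yes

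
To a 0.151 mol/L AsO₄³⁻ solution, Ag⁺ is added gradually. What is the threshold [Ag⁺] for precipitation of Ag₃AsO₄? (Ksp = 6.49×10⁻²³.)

A salt starts to precipitate once the ion product Q reaches its Ksp.
Ag₃AsO₄(s) ⇌ 3 Ag⁺(aq) + AsO₄³⁻(aq)
Ksp = [Ag⁺]^3[AsO₄³⁻] = [Ag⁺]^3(0.151)
[Ag⁺]^3 = 6.49×10⁻²³ / (0.151) = 4.30×10⁻²²
[Ag⁺] = 7.55×10⁻⁸ mol/L

7.55×10⁻⁸ M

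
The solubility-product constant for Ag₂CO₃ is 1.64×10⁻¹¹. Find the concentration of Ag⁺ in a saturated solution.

3.20×10⁻⁴ M

Ag₂CO₃(s) ⇌ 2 Ag⁺(aq) + CO₃²⁻(aq)
Call the molar solubility s, so that [Ag⁺] = 2s and [CO₃²⁻] = s.
Ksp = [Ag⁺]^2[CO₃²⁻] = (2s)^2 · s = 4s^3 = 1.64×10⁻¹¹
s = 1.60×10⁻⁴ mol L⁻¹
[Ag⁺] = 2s = 3.20×10⁻⁴ mol L⁻¹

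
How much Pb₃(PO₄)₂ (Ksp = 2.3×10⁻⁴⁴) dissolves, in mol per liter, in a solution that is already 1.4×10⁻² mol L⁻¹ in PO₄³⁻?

1.6×10⁻¹⁴ M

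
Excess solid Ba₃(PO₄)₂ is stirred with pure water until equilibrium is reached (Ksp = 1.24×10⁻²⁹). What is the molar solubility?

6.49×10⁻⁷ M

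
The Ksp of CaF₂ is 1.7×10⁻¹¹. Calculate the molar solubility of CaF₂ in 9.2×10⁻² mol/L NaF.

CaF₂(s) ⇌ Ca²⁺(aq) + 2 F⁻(aq)
F⁻ is already present at 9.2×10⁻² mol/L. If s mol/L of CaF₂ dissolves, [Ca²⁺] = s while [F⁻] ≈ 9.2×10⁻² mol/L.
Ksp = [Ca²⁺][F⁻]^2 = s(9.2×10⁻²)^2
s = 1.7×10⁻¹¹ / (9.2×10⁻²)^2 = 2.0×10⁻⁹
s = 2.0×10⁻⁹ mol/L

2.0×10⁻⁹ M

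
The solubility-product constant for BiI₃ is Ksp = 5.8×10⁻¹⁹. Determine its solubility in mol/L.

BiI₃(s) ⇌ Bi³⁺(aq) + 3 I⁻(aq)
With molar solubility s: [Bi³⁺] = s, [I⁻] = 3s.
Ksp = [Bi³⁺][I⁻]^3 = s · (3s)^3 = 27s^4
27s^4 = 5.8×10⁻¹⁹  ⇒  s^4 = 2.1×10⁻²⁰
Taking the 4th root, s = 1.2×10⁻⁵ mol/L.

1.2×10⁻⁵ M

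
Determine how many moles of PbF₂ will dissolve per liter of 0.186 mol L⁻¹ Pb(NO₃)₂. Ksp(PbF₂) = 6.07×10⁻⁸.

PbF₂(s) ⇌ Pb²⁺(aq) + 2 F⁻(aq)
The solution already contains Pb²⁺ at 0.186 mol L⁻¹. Let s be the molar solubility of PbF₂.
[Pb²⁺] ≈ 0.186 mol L⁻¹ (common ion dominates); [F⁻] = 2s.
Ksp = [Pb²⁺][F⁻]^2 = (0.186)(2s)^2
(2s)^2 = 6.07×10⁻⁸ / (0.186) = 3.26×10⁻⁷
s = 2.86×10⁻⁴ mol L⁻¹

2.86×10⁻⁴ M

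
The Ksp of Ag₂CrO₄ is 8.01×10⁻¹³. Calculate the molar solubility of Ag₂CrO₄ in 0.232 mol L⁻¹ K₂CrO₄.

9.29×10⁻⁷ M

Ag₂CrO₄(s) ⇌ 2 Ag⁺(aq) + CrO₄²⁻(aq)
CrO₄²⁻ is already present at 0.232 mol L⁻¹. If s mol/L of Ag₂CrO₄ dissolves, [Ag⁺] = 2s while [CrO₄²⁻] ≈ 0.232 mol L⁻¹.
Ksp = [Ag⁺]^2[CrO₄²⁻] = (2s)^2(0.232)
(2s)^2 = 8.01×10⁻¹³ / (0.232) = 3.45×10⁻¹²
s = 9.29×10⁻⁷ mol L⁻¹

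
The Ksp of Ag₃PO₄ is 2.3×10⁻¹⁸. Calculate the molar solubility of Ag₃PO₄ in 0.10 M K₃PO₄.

9.5×10⁻⁷ M

Ag₃PO₄(s) ⇌ 3 Ag⁺(aq) + PO₄³⁻(aq)
The solution already contains PO₄³⁻ at 0.10 M. Let s be the molar solubility of Ag₃PO₄.
[PO₄³⁻] ≈ 0.10 M (common ion dominates); [Ag⁺] = 3s.
Ksp = [Ag⁺]^3[PO₄³⁻] = (3s)^3(0.10)
(3s)^3 = 2.3×10⁻¹⁸ / (0.10) = 2.3×10⁻¹⁷
s = 9.5×10⁻⁷ M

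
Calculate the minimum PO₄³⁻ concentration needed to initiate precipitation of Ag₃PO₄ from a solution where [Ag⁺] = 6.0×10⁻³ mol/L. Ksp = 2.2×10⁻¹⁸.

1.0×10⁻¹¹ M

Each salt precipitates once Q = Ksp for that salt.
Ag₃PO₄(s) ⇌ 3 Ag⁺(aq) + PO₄³⁻(aq)
Ksp = [Ag⁺]^3[PO₄³⁻] = [PO₄³⁻](6.0×10⁻³)^3
[PO₄³⁻] = 2.2×10⁻¹⁸ / (6.0×10⁻³)^3 = 1.0×10⁻¹¹
[PO₄³⁻] = 1.0×10⁻¹¹ mol/L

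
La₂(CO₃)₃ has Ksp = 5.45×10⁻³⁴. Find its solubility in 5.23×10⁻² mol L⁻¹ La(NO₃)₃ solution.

1.95×10⁻¹¹ M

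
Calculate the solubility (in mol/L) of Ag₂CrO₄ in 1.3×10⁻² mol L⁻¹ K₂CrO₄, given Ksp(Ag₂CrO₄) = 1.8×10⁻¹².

Ag₂CrO₄(s) ⇌ 2 Ag⁺(aq) + CrO₄²⁻(aq)
CrO₄²⁻ is already present at 1.3×10⁻² mol L⁻¹. If s mol/L of Ag₂CrO₄ dissolves, [Ag⁺] = 2s while [CrO₄²⁻] ≈ 1.3×10⁻² mol L⁻¹.
Ksp = [Ag⁺]^2[CrO₄²⁻] = (2s)^2(1.3×10⁻²)
(2s)^2 = 1.8×10⁻¹² / (1.3×10⁻²) = 1.4×10⁻¹⁰
s = 5.9×10⁻⁶ mol L⁻¹

5.9×10⁻⁶ M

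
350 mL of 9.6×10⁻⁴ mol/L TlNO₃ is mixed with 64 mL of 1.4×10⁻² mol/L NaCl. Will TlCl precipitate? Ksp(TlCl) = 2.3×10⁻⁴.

After mixing, V = 350 mL + 64 mL = 414 mL.
[Tl⁺] = (9.6×10⁻⁴)(350)/414 = 8.1×10⁻⁴ mol/L
[Cl⁻] = (1.4×10⁻²)(64)/414 = 2.2×10⁻³ mol/L
Q = [Tl⁺][Cl⁻] = 1.8×10⁻⁶
Q < Ksp (1.8×10⁻⁶ vs 2.3×10⁻⁴); the solution remains unsaturated and no precipitate forms.

No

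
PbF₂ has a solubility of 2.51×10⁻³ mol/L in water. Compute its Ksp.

PbF₂(s) ⇌ Pb²⁺(aq) + 2 F⁻(aq)
For each mole of PbF₂ that dissolves per liter, [Pb²⁺] = s and [F⁻] = 2s; let s denote this solubility.
Ksp = [Pb²⁺][F⁻]^2 = s · (2s)^2 = 4s^3
Ksp = 4 × (2.51×10⁻³)^3 = 6.33×10⁻⁸

Ksp = 6.33×10⁻⁸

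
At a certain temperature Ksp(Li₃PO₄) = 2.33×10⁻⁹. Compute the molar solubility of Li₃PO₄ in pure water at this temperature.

Li₃PO₄(s) ⇌ 3 Li⁺(aq) + PO₄³⁻(aq)
Call the molar solubility s, so that [Li⁺] = 3s and [PO₄³⁻] = s.
Ksp = [Li⁺]^3[PO₄³⁻] = (3s)^3 · s = 27s^4
27s^4 = 2.33×10⁻⁹  ⇒  s^4 = 8.63×10⁻¹¹
s = 3.05×10⁻³ mol/L

3.05×10⁻³ M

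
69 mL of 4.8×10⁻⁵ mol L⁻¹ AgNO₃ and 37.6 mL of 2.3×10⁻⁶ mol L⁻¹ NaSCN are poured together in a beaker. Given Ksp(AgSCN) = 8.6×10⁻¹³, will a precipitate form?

Yes

Total volume after mixing = 69 + 37.6 = 106.6 mL.
[Ag⁺] = (4.8×10⁻⁵)(69)/106.6 = 3.1×10⁻⁵ mol L⁻¹
[SCN⁻] = (2.3×10⁻⁶)(37.6)/106.6 = 8.1×10⁻⁷ mol L⁻¹
Q = [Ag⁺][SCN⁻] = 2.5×10⁻¹¹
Q = 2.5×10⁻¹¹ > Ksp = 8.6×10⁻¹³, so the solution is supersaturated and AgSCN precipitates.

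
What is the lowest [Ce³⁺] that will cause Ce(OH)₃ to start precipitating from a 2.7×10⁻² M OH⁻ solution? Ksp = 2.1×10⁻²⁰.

1.1×10⁻¹⁵ M

Each salt precipitates once Q = Ksp for that salt.
Ce(OH)₃(s) ⇌ Ce³⁺(aq) + 3 OH⁻(aq)
Ksp = [Ce³⁺][OH⁻]^3 = [Ce³⁺](2.7×10⁻²)^3
[Ce³⁺] = 2.1×10⁻²⁰ / (2.7×10⁻²)^3 = 1.1×10⁻¹⁵
[Ce³⁺] = 1.1×10⁻¹⁵ M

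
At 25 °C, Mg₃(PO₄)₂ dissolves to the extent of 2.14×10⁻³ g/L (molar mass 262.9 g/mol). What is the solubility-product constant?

Ksp = 3.86×10⁻²⁴

Molar solubility s = (2.14×10⁻³ g/L) / (262.9 g/mol) = 8.1400×10⁻⁶ mol/L
Mg₃(PO₄)₂(s) ⇌ 3 Mg²⁺(aq) + 2 PO₄³⁻(aq)
For each mole of Mg₃(PO₄)₂ that dissolves per liter, [Mg²⁺] = 3s and [PO₄³⁻] = 2s; let s denote this solubility.
Ksp = [Mg²⁺]^3[PO₄³⁻]^2 = (3s)^3 · (2s)^2 = 108s^5
Ksp = 108 × (8.1400×10⁻⁶)^5 = 3.86×10⁻²⁴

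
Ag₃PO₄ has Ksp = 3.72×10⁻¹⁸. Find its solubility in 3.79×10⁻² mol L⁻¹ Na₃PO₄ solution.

1.54×10⁻⁶ M

Ag₃PO₄(s) ⇌ 3 Ag⁺(aq) + PO₄³⁻(aq)
With PO₄³⁻ already at 3.79×10⁻² mol L⁻¹ and s small, take [PO₄³⁻] ≈ 3.79×10⁻² mol L⁻¹ and [Ag⁺] = 3s.
Ksp = [Ag⁺]^3[PO₄³⁻] = (3s)^3(3.79×10⁻²)
(3s)^3 = 3.72×10⁻¹⁸ / (3.79×10⁻²) = 9.82×10⁻¹⁷
s = 1.54×10⁻⁶ mol L⁻¹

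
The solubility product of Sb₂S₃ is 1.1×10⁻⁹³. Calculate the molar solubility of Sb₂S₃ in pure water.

1.0×10⁻¹⁹ M

Sb₂S₃(s) ⇌ 2 Sb³⁺(aq) + 3 S²⁻(aq)
With molar solubility s: [Sb³⁺] = 2s, [S²⁻] = 3s.
Ksp = [Sb³⁺]^2[S²⁻]^3 = (2s)^2 · (3s)^3 = 108s^5
108s^5 = 1.1×10⁻⁹³  ⇒  s^5 = 1.0×10⁻⁹⁵
s = (1.0×10⁻⁹⁵)^(1/5) = 1.0×10⁻¹⁹ mol/L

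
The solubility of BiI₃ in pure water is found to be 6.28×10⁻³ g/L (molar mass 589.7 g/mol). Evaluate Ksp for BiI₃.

Ksp = 3.47×10⁻¹⁹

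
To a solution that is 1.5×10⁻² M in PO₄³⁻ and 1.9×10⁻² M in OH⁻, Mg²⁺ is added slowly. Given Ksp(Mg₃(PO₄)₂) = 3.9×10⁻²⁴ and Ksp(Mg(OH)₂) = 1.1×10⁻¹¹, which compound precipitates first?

Precipitation begins when Q = Ksp.
For Mg₃(PO₄)₂: [Mg²⁺] = (Ksp/[PO₄³⁻]^2)^(1/3) = 2.6×10⁻⁷ M
For Mg(OH)₂: [Mg²⁺] = (Ksp/[OH⁻]^2) = 3.0×10⁻⁸ M
Since Mg(OH)₂ needs less Mg²⁺ to reach saturation, it precipitates first.

Mg(OH)₂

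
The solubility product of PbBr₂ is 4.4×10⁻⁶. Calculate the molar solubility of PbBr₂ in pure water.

1.0×10⁻² M

PbBr₂(s) ⇌ Pb²⁺(aq) + 2 Br⁻(aq)
For each mole of PbBr₂ that dissolves per liter, [Pb²⁺] = s and [Br⁻] = 2s; let s denote this solubility.
Ksp = [Pb²⁺][Br⁻]^2 = s · (2s)^2 = 4s^3
4s^3 = 4.4×10⁻⁶  ⇒  s^3 = 1.1×10⁻⁶
Taking the 3rd root, s = 1.0×10⁻² M.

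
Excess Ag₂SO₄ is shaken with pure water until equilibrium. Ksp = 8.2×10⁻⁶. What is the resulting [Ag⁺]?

2.5×10⁻² M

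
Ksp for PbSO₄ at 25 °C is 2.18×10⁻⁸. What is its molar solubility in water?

PbSO₄(s) ⇌ Pb²⁺(aq) + SO₄²⁻(aq)
Call the molar solubility s, so that [Pb²⁺] = s and [SO₄²⁻] = s.
Ksp = [Pb²⁺][SO₄²⁻] = s · s = s^2
s^2 = 2.18×10⁻⁸
s = 1.48×10⁻⁴ M

1.48×10⁻⁴ M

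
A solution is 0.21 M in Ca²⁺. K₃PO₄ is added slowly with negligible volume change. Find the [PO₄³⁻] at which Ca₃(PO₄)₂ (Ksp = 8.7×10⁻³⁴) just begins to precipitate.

3.1×10⁻¹⁶ M

Precipitation of each salt begins when its ion product equals Ksp.
Ca₃(PO₄)₂(s) ⇌ 3 Ca²⁺(aq) + 2 PO₄³⁻(aq)
Ksp = [Ca²⁺]^3[PO₄³⁻]^2 = [PO₄³⁻]^2(0.21)^3
[PO₄³⁻]^2 = 8.7×10⁻³⁴ / (0.21)^3 = 9.4×10⁻³²
[PO₄³⁻] = 3.1×10⁻¹⁶ M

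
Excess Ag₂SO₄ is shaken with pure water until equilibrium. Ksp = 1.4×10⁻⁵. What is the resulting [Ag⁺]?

3.0×10⁻² M

Ag₂SO₄(s) ⇌ 2 Ag⁺(aq) + SO₄²⁻(aq)
With molar solubility s: [Ag⁺] = 2s, [SO₄²⁻] = s.
Ksp = [Ag⁺]^2[SO₄²⁻] = (2s)^2 · s = 4s^3 = 1.4×10⁻⁵
s = 1.5×10⁻² M
[Ag⁺] = 2s = 3.0×10⁻² M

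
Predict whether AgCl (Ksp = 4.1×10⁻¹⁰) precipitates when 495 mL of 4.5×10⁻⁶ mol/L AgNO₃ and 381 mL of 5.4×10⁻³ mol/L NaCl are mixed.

Total volume after mixing = 495 + 381 = 876 mL.
[Ag⁺] = (4.5×10⁻⁶)(495)/876 = 2.5×10⁻⁶ mol/L
[Cl⁻] = (5.4×10⁻³)(381)/876 = 2.3×10⁻³ mol/L
Q = [Ag⁺][Cl⁻] = 6.0×10⁻⁹
Because Q > Ksp (6.0×10⁻⁹ vs 4.1×10⁻¹⁰), a precipitate of AgCl forms.

Yes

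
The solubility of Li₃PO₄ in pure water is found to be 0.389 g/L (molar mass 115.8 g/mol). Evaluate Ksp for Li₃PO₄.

Convert to molarity: s = 0.389 / 115.8 = 3.3592×10⁻³ mol/L
Li₃PO₄(s) ⇌ 3 Li⁺(aq) + PO₄³⁻(aq)
Call the molar solubility s, so that [Li⁺] = 3s and [PO₄³⁻] = s.
Ksp = [Li⁺]^3[PO₄³⁻] = (3s)^3 · s = 27s^4
Ksp = 27 × (3.3592×10⁻³)^4 = 3.44×10⁻⁹

Ksp = 3.44×10⁻⁹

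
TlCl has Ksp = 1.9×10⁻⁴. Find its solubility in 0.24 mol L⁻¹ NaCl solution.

7.9×10⁻⁴ M

TlCl(s) ⇌ Tl⁺(aq) + Cl⁻(aq)
Cl⁻ is already present at 0.24 mol L⁻¹. If s mol/L of TlCl dissolves, [Tl⁺] = s while [Cl⁻] ≈ 0.24 mol L⁻¹.
Ksp = [Tl⁺][Cl⁻] = s(0.24)
s = 1.9×10⁻⁴ / (0.24) = 7.9×10⁻⁴
s = 7.9×10⁻⁴ mol L⁻¹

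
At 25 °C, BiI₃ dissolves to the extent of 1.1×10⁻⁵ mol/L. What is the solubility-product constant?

BiI₃(s) ⇌ Bi³⁺(aq) + 3 I⁻(aq)
For each mole of BiI₃ that dissolves per liter, [Bi³⁺] = s and [I⁻] = 3s; let s denote this solubility.
Ksp = [Bi³⁺][I⁻]^3 = s · (3s)^3 = 27s^4
Ksp = 27 × (1.1×10⁻⁵)^4 = 4.0×10⁻¹⁹

Ksp = 4.0×10⁻¹⁹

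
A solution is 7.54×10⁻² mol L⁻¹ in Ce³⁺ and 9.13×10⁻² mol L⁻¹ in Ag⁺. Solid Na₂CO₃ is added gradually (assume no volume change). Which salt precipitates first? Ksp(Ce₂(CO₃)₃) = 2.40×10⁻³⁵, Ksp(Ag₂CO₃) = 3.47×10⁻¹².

Precipitation begins when Q = Ksp.
For Ce₂(CO₃)₃: [CO₃²⁻] = (Ksp/[Ce³⁺]^2)^(1/3) = 1.62×10⁻¹¹ mol L⁻¹
For Ag₂CO₃: [CO₃²⁻] = (Ksp/[Ag⁺]^2) = 4.16×10⁻¹⁰ mol L⁻¹
Since Ce₂(CO₃)₃ needs less CO₃²⁻ to reach saturation, it precipitates first.

Ce₂(CO₃)₃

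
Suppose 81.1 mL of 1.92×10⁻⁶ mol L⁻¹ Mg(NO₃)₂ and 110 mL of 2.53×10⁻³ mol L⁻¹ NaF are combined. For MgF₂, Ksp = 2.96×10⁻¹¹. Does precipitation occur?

Total volume after mixing = 81.1 + 110 = 191.1 mL.
[Mg²⁺] = (1.92×10⁻⁶)(81.1)/191.1 = 8.15×10⁻⁷ mol L⁻¹
[F⁻] = (2.53×10⁻³)(110)/191.1 = 1.46×10⁻³ mol L⁻¹
Q = [Mg²⁺][F⁻]^2 = 1.73×10⁻¹²
Since Q (1.73×10⁻¹²) is less than Ksp (2.96×10⁻¹¹), no MgF₂ precipitates.

No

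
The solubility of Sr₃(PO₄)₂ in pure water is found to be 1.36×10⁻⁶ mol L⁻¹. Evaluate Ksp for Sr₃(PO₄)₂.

Ksp = 5.02×10⁻²⁸

Sr₃(PO₄)₂(s) ⇌ 3 Sr²⁺(aq) + 2 PO₄³⁻(aq)
With molar solubility s: [Sr²⁺] = 3s, [PO₄³⁻] = 2s.
Ksp = [Sr²⁺]^3[PO₄³⁻]^2 = (3s)^3 · (2s)^2 = 108s^5
Ksp = 108 × (1.36×10⁻⁶)^5 = 5.02×10⁻²⁸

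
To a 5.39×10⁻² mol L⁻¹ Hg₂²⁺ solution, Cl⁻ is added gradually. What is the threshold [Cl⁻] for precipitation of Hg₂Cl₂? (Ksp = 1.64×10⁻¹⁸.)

A salt starts to precipitate once the ion product Q reaches its Ksp.
Hg₂Cl₂(s) ⇌ Hg₂²⁺(aq) + 2 Cl⁻(aq)
Ksp = [Hg₂²⁺][Cl⁻]^2 = [Cl⁻]^2(5.39×10⁻²)
[Cl⁻]^2 = 1.64×10⁻¹⁸ / (5.39×10⁻²) = 3.04×10⁻¹⁷
[Cl⁻] = 5.52×10⁻⁹ mol L⁻¹

5.52×10⁻⁹ M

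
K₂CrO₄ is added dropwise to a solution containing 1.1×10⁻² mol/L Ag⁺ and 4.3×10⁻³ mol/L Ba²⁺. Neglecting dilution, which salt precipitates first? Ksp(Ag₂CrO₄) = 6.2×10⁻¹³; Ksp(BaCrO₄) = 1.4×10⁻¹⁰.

A salt starts to precipitate once the ion product Q reaches its Ksp.
For Ag₂CrO₄: [CrO₄²⁻] = (Ksp/[Ag⁺]^2) = 5.1×10⁻⁹ mol/L
For BaCrO₄: [CrO₄²⁻] = (Ksp/[Ba²⁺]) = 3.3×10⁻⁸ mol/L
Ag₂CrO₄ requires the lower [CrO₄²⁻], so it precipitates first.

Ag₂CrO₄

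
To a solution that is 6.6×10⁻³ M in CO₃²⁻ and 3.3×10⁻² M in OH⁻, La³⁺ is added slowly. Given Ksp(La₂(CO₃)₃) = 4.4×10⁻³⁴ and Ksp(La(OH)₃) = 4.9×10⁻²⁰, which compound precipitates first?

La(OH)₃

Each salt precipitates once Q = Ksp for that salt.
For La₂(CO₃)₃: [La³⁺] = (Ksp/[CO₃²⁻]^3)^(1/2) = 3.9×10⁻¹⁴ M
For La(OH)₃: [La³⁺] = (Ksp/[OH⁻]^3) = 1.4×10⁻¹⁵ M
La(OH)₃ requires the lower [La³⁺], so it precipitates first.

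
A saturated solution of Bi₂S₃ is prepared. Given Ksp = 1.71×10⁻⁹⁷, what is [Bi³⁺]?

Bi₂S₃(s) ⇌ 2 Bi³⁺(aq) + 3 S²⁻(aq)
With molar solubility s: [Bi³⁺] = 2s, [S²⁻] = 3s.
Ksp = [Bi³⁺]^2[S²⁻]^3 = (2s)^2 · (3s)^3 = 108s^5 = 1.71×10⁻⁹⁷
s = 1.74×10⁻²⁰ mol L⁻¹
[Bi³⁺] = 2s = 3.47×10⁻²⁰ mol L⁻¹

3.47×10⁻²⁰ M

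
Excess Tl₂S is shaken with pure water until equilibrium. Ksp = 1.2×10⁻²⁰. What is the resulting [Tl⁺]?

2.9×10⁻⁷ M

Tl₂S(s) ⇌ 2 Tl⁺(aq) + S²⁻(aq)
For each mole of Tl₂S that dissolves per liter, [Tl⁺] = 2s and [S²⁻] = s; let s denote this solubility.
Ksp = [Tl⁺]^2[S²⁻] = (2s)^2 · s = 4s^3 = 1.2×10⁻²⁰
s = 1.4×10⁻⁷ mol L⁻¹
[Tl⁺] = 2s = 2.9×10⁻⁷ mol L⁻¹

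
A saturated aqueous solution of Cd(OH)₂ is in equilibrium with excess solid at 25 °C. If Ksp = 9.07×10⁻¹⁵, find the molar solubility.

Cd(OH)₂(s) ⇌ Cd²⁺(aq) + 2 OH⁻(aq)
With molar solubility s: [Cd²⁺] = s, [OH⁻] = 2s.
Ksp = [Cd²⁺][OH⁻]^2 = s · (2s)^2 = 4s^3
4s^3 = 9.07×10⁻¹⁵  ⇒  s^3 = 2.27×10⁻¹⁵
s = (2.27×10⁻¹⁵)^(1/3) = 1.31×10⁻⁵ mol L⁻¹

1.31×10⁻⁵ M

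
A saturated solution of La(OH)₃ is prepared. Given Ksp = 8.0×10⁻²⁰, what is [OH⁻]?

2.2×10⁻⁵ M

La(OH)₃(s) ⇌ La³⁺(aq) + 3 OH⁻(aq)
Call the molar solubility s, so that [La³⁺] = s and [OH⁻] = 3s.
Ksp = [La³⁺][OH⁻]^3 = s · (3s)^3 = 27s^4 = 8.0×10⁻²⁰
s = 7.4×10⁻⁶ mol/L
[OH⁻] = 3s = 2.2×10⁻⁵ mol/L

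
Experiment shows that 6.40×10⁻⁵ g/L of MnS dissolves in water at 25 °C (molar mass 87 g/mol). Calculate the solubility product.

Molar solubility s = (6.40×10⁻⁵ g/L) / (87 g/mol) = 7.3563×10⁻⁷ mol/L
MnS(s) ⇌ Mn²⁺(aq) + S²⁻(aq)
For each mole of MnS that dissolves per liter, [Mn²⁺] = s and [S²⁻] = s; let s denote this solubility.
Ksp = [Mn²⁺][S²⁻] = s · s = s^2
Ksp = (7.3563×10⁻⁷)^2 = 5.41×10⁻¹³

Ksp = 5.41×10⁻¹³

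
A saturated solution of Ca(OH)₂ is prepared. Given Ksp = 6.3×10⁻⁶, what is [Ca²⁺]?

Ca(OH)₂(s) ⇌ Ca²⁺(aq) + 2 OH⁻(aq)
For each mole of Ca(OH)₂ that dissolves per liter, [Ca²⁺] = s and [OH⁻] = 2s; let s denote this solubility.
Ksp = [Ca²⁺][OH⁻]^2 = s · (2s)^2 = 4s^3 = 6.3×10⁻⁶
s = 1.2×10⁻² mol L⁻¹
[Ca²⁺] = s = 1.2×10⁻² mol L⁻¹

1.2×10⁻² M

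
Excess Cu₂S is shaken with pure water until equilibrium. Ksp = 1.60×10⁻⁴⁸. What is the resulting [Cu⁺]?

1.47×10⁻¹⁶ M

Cu₂S(s) ⇌ 2 Cu⁺(aq) + S²⁻(aq)
With molar solubility s: [Cu⁺] = 2s, [S²⁻] = s.
Ksp = [Cu⁺]^2[S²⁻] = (2s)^2 · s = 4s^3 = 1.60×10⁻⁴⁸
s = 7.37×10⁻¹⁷ mol/L
[Cu⁺] = 2s = 1.47×10⁻¹⁶ mol/L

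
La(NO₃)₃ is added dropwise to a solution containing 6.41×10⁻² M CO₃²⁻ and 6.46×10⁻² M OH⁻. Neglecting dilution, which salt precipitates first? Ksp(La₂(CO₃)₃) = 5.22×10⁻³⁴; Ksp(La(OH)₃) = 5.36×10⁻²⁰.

A salt starts to precipitate once the ion product Q reaches its Ksp.
For La₂(CO₃)₃: [La³⁺] = (Ksp/[CO₃²⁻]^3)^(1/2) = 1.41×10⁻¹⁵ M
For La(OH)₃: [La³⁺] = (Ksp/[OH⁻]^3) = 1.99×10⁻¹⁶ M
Since La(OH)₃ needs less La³⁺ to reach saturation, it precipitates first.

La(OH)₃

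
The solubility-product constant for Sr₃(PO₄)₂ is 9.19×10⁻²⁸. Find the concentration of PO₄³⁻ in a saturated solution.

Sr₃(PO₄)₂(s) ⇌ 3 Sr²⁺(aq) + 2 PO₄³⁻(aq)
If s mol/L of Sr₃(PO₄)₂ dissolves, [Sr²⁺] = 3s and [PO₄³⁻] = 2s.
Ksp = [Sr²⁺]^3[PO₄³⁻]^2 = (3s)^3 · (2s)^2 = 108s^5 = 9.19×10⁻²⁸
s = 1.53×10⁻⁶ M
[PO₄³⁻] = 2s = 3.07×10⁻⁶ M

3.07×10⁻⁶ M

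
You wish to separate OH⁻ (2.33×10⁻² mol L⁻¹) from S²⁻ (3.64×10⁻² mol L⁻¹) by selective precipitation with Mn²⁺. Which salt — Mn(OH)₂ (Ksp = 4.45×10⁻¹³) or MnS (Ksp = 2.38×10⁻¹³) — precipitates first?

MnS

Each salt precipitates once Q = Ksp for that salt.
For Mn(OH)₂: [Mn²⁺] = (Ksp/[OH⁻]^2) = 8.20×10⁻¹⁰ mol L⁻¹
For MnS: [Mn²⁺] = (Ksp/[S²⁻]) = 6.54×10⁻¹² mol L⁻¹
Since MnS needs less Mn²⁺ to reach saturation, it precipitates first.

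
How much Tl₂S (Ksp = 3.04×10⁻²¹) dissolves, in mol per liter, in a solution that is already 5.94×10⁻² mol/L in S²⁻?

1.13×10⁻¹⁰ M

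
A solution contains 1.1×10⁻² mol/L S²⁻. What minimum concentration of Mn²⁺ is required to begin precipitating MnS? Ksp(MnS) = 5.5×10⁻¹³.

5.0×10⁻¹¹ M

A salt starts to precipitate once the ion product Q reaches its Ksp.
MnS(s) ⇌ Mn²⁺(aq) + S²⁻(aq)
Ksp = [Mn²⁺][S²⁻] = [Mn²⁺](1.1×10⁻²)
[Mn²⁺] = 5.5×10⁻¹³ / (1.1×10⁻²) = 5.0×10⁻¹¹
[Mn²⁺] = 5.0×10⁻¹¹ mol/L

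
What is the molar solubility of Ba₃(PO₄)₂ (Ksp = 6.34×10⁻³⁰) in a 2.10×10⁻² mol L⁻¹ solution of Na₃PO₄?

Ba₃(PO₄)₂(s) ⇌ 3 Ba²⁺(aq) + 2 PO₄³⁻(aq)
PO₄³⁻ is already present at 2.10×10⁻² mol L⁻¹. If s mol/L of Ba₃(PO₄)₂ dissolves, [Ba²⁺] = 3s while [PO₄³⁻] ≈ 2.10×10⁻² mol L⁻¹.
Ksp = [Ba²⁺]^3[PO₄³⁻]^2 = (3s)^3(2.10×10⁻²)^2
(3s)^3 = 6.34×10⁻³⁰ / (2.10×10⁻²)^2 = 1.44×10⁻²⁶
s = 8.11×10⁻¹⁰ mol L⁻¹

8.11×10⁻¹⁰ M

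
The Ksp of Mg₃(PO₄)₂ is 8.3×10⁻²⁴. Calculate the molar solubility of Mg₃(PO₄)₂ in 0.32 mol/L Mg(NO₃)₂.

Mg₃(PO₄)₂(s) ⇌ 3 Mg²⁺(aq) + 2 PO₄³⁻(aq)
The solution already contains Mg²⁺ at 0.32 mol/L. Let s be the molar solubility of Mg₃(PO₄)₂.
[Mg²⁺] ≈ 0.32 mol/L (common ion dominates); [PO₄³⁻] = 2s.
Ksp = [Mg²⁺]^3[PO₄³⁻]^2 = (0.32)^3(2s)^2
(2s)^2 = 8.3×10⁻²⁴ / (0.32)^3 = 2.5×10⁻²²
s = 8.0×10⁻¹² mol/L

8.0×10⁻¹² M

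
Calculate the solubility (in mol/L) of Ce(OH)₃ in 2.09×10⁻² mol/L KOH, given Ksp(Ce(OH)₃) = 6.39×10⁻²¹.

Ce(OH)₃(s) ⇌ Ce³⁺(aq) + 3 OH⁻(aq)
OH⁻ is already present at 2.09×10⁻² mol/L. If s mol/L of Ce(OH)₃ dissolves, [Ce³⁺] = s while [OH⁻] ≈ 2.09×10⁻² mol/L.
Ksp = [Ce³⁺][OH⁻]^3 = s(2.09×10⁻²)^3
s = 6.39×10⁻²¹ / (2.09×10⁻²)^3 = 7.00×10⁻¹⁶
s = 7.00×10⁻¹⁶ mol/L

7.00×10⁻¹⁶ M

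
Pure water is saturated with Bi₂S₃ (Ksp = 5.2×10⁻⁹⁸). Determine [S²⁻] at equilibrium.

4.1×10⁻²⁰ M

Bi₂S₃(s) ⇌ 2 Bi³⁺(aq) + 3 S²⁻(aq)
For each mole of Bi₂S₃ that dissolves per liter, [Bi³⁺] = 2s and [S²⁻] = 3s; let s denote this solubility.
Ksp = [Bi³⁺]^2[S²⁻]^3 = (2s)^2 · (3s)^3 = 108s^5 = 5.2×10⁻⁹⁸
s = 1.4×10⁻²⁰ mol/L
[S²⁻] = 3s = 4.1×10⁻²⁰ mol/L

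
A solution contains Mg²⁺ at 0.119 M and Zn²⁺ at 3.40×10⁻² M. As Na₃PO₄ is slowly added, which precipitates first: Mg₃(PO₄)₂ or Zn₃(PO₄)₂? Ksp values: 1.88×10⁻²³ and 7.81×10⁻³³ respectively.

Zn₃(PO₄)₂

Precipitation begins when Q = Ksp.
For Mg₃(PO₄)₂: [PO₄³⁻] = (Ksp/[Mg²⁺]^3)^(1/2) = 1.06×10⁻¹⁰ M
For Zn₃(PO₄)₂: [PO₄³⁻] = (Ksp/[Zn²⁺]^3)^(1/2) = 1.41×10⁻¹⁴ M
The smaller threshold [PO₄³⁻] is reached first, so Zn₃(PO₄)₂ precipitates first.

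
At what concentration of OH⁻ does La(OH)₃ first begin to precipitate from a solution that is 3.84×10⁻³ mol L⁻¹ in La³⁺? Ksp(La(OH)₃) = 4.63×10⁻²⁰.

The threshold for precipitation is Q = Ksp.
La(OH)₃(s) ⇌ La³⁺(aq) + 3 OH⁻(aq)
Ksp = [La³⁺][OH⁻]^3 = [OH⁻]^3(3.84×10⁻³)
[OH⁻]^3 = 4.63×10⁻²⁰ / (3.84×10⁻³) = 1.21×10⁻¹⁷
[OH⁻] = 2.29×10⁻⁶ mol L⁻¹

2.29×10⁻⁶ M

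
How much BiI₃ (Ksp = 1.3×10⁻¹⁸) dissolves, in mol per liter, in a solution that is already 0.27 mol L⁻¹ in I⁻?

6.6×10⁻¹⁷ M

BiI₃(s) ⇌ Bi³⁺(aq) + 3 I⁻(aq)
I⁻ is already present at 0.27 mol L⁻¹. If s mol/L of BiI₃ dissolves, [Bi³⁺] = s while [I⁻] ≈ 0.27 mol L⁻¹.
Ksp = [Bi³⁺][I⁻]^3 = s(0.27)^3
s = 1.3×10⁻¹⁸ / (0.27)^3 = 6.6×10⁻¹⁷
s = 6.6×10⁻¹⁷ mol L⁻¹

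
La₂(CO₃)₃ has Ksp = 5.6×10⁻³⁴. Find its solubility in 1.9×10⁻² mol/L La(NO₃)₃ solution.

La₂(CO₃)₃(s) ⇌ 2 La³⁺(aq) + 3 CO₃²⁻(aq)
The solution already contains La³⁺ at 1.9×10⁻² mol/L. Let s be the molar solubility of La₂(CO₃)₃.
[La³⁺] ≈ 1.9×10⁻² mol/L (common ion dominates); [CO₃²⁻] = 3s.
Ksp = [La³⁺]^2[CO₃²⁻]^3 = (1.9×10⁻²)^2(3s)^3
(3s)^3 = 5.6×10⁻³⁴ / (1.9×10⁻²)^2 = 1.6×10⁻³⁰
s = 3.9×10⁻¹¹ mol/L

3.9×10⁻¹¹ M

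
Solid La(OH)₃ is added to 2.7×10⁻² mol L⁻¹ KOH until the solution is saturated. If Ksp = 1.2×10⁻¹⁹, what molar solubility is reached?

6.1×10⁻¹⁵ M

La(OH)₃(s) ⇌ La³⁺(aq) + 3 OH⁻(aq)
OH⁻ is already present at 2.7×10⁻² mol L⁻¹. If s mol/L of La(OH)₃ dissolves, [La³⁺] = s while [OH⁻] ≈ 2.7×10⁻² mol L⁻¹.
Ksp = [La³⁺][OH⁻]^3 = s(2.7×10⁻²)^3
s = 1.2×10⁻¹⁹ / (2.7×10⁻²)^3 = 6.1×10⁻¹⁵
s = 6.1×10⁻¹⁵ mol L⁻¹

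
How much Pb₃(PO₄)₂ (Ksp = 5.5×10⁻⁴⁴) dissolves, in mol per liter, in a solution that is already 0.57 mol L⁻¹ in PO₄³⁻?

Pb₃(PO₄)₂(s) ⇌ 3 Pb²⁺(aq) + 2 PO₄³⁻(aq)
PO₄³⁻ is already present at 0.57 mol L⁻¹. If s mol/L of Pb₃(PO₄)₂ dissolves, [Pb²⁺] = 3s while [PO₄³⁻] ≈ 0.57 mol L⁻¹.
Ksp = [Pb²⁺]^3[PO₄³⁻]^2 = (3s)^3(0.57)^2
(3s)^3 = 5.5×10⁻⁴⁴ / (0.57)^2 = 1.7×10⁻⁴³
s = 1.8×10⁻¹⁵ mol L⁻¹

1.8×10⁻¹⁵ M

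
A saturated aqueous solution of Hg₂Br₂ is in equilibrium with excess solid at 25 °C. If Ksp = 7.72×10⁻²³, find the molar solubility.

2.68×10⁻⁸ M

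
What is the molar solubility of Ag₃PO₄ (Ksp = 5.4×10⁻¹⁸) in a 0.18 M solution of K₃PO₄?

1.0×10⁻⁶ M

Ag₃PO₄(s) ⇌ 3 Ag⁺(aq) + PO₄³⁻(aq)
With PO₄³⁻ already at 0.18 M and s small, take [PO₄³⁻] ≈ 0.18 M and [Ag⁺] = 3s.
Ksp = [Ag⁺]^3[PO₄³⁻] = (3s)^3(0.18)
(3s)^3 = 5.4×10⁻¹⁸ / (0.18) = 3.0×10⁻¹⁷
s = 1.0×10⁻⁶ M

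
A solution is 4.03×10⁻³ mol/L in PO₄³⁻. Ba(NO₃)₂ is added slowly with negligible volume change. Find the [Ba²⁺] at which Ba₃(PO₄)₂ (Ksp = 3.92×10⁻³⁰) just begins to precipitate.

Precipitation of each salt begins when its ion product equals Ksp.
Ba₃(PO₄)₂(s) ⇌ 3 Ba²⁺(aq) + 2 PO₄³⁻(aq)
Ksp = [Ba²⁺]^3[PO₄³⁻]^2 = [Ba²⁺]^3(4.03×10⁻³)^2
[Ba²⁺]^3 = 3.92×10⁻³⁰ / (4.03×10⁻³)^2 = 2.41×10⁻²⁵
[Ba²⁺] = 6.23×10⁻⁹ mol/L

6.23×10⁻⁹ M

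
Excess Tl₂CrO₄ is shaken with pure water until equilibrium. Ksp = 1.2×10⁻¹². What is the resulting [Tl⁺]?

1.3×10⁻⁴ M

Tl₂CrO₄(s) ⇌ 2 Tl⁺(aq) + CrO₄²⁻(aq)
For each mole of Tl₂CrO₄ that dissolves per liter, [Tl⁺] = 2s and [CrO₄²⁻] = s; let s denote this solubility.
Ksp = [Tl⁺]^2[CrO₄²⁻] = (2s)^2 · s = 4s^3 = 1.2×10⁻¹²
s = 6.7×10⁻⁵ mol L⁻¹
[Tl⁺] = 2s = 1.3×10⁻⁴ mol L⁻¹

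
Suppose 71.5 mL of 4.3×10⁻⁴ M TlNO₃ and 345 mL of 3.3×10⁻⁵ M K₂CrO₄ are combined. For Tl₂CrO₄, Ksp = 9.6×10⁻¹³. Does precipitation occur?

Total volume after mixing = 71.5 + 345 = 416.5 mL.
[Tl⁺] = (4.3×10⁻⁴)(71.5)/416.5 = 7.4×10⁻⁵ M
[CrO₄²⁻] = (3.3×10⁻⁵)(345)/416.5 = 2.7×10⁻⁵ M
Q = [Tl⁺]^2[CrO₄²⁻] = 1.5×10⁻¹³
Since Q (1.5×10⁻¹³) is less than Ksp (9.6×10⁻¹³), no Tl₂CrO₄ precipitates.

No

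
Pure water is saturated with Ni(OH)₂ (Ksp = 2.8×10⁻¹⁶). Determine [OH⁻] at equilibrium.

Ni(OH)₂(s) ⇌ Ni²⁺(aq) + 2 OH⁻(aq)
Let s be the molar solubility. Then [Ni²⁺] = s and [OH⁻] = 2s.
Ksp = [Ni²⁺][OH⁻]^2 = s · (2s)^2 = 4s^3 = 2.8×10⁻¹⁶
s = 4.1×10⁻⁶ M
[OH⁻] = 2s = 8.2×10⁻⁶ M

8.2×10⁻⁶ M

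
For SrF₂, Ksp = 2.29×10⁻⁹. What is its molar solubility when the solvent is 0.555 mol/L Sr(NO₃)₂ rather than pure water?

3.21×10⁻⁵ M

SrF₂(s) ⇌ Sr²⁺(aq) + 2 F⁻(aq)
Let s be the solubility of SrF₂ here. The common ion gives [Sr²⁺] ≈ 0.555 mol/L, and [F⁻] = 2s.
Ksp = [Sr²⁺][F⁻]^2 = (0.555)(2s)^2
(2s)^2 = 2.29×10⁻⁹ / (0.555) = 4.13×10⁻⁹
s = 3.21×10⁻⁵ mol/L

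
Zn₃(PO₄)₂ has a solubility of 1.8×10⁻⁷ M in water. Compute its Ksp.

Zn₃(PO₄)₂(s) ⇌ 3 Zn²⁺(aq) + 2 PO₄³⁻(aq)
With molar solubility s: [Zn²⁺] = 3s, [PO₄³⁻] = 2s.
Ksp = [Zn²⁺]^3[PO₄³⁻]^2 = (3s)^3 · (2s)^2 = 108s^5
Ksp = 108 × (1.8×10⁻⁷)^5 = 2.0×10⁻³²

Ksp = 2.0×10⁻³²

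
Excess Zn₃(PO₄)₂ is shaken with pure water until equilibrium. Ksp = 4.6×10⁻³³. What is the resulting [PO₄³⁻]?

2.7×10⁻⁷ M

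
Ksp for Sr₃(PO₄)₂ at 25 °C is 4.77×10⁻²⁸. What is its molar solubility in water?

Sr₃(PO₄)₂(s) ⇌ 3 Sr²⁺(aq) + 2 PO₄³⁻(aq)
Let s be the molar solubility. Then [Sr²⁺] = 3s and [PO₄³⁻] = 2s.
Ksp = [Sr²⁺]^3[PO₄³⁻]^2 = (3s)^3 · (2s)^2 = 108s^5
108s^5 = 4.77×10⁻²⁸  ⇒  s^5 = 4.42×10⁻³⁰
Taking the 5th root, s = 1.35×10⁻⁶ M.

1.35×10⁻⁶ M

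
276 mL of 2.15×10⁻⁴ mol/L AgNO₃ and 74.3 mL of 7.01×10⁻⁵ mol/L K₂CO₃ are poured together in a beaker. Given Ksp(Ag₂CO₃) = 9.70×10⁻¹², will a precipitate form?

After mixing, V = 276 mL + 74.3 mL = 350.3 mL.
[Ag⁺] = (2.15×10⁻⁴)(276)/350.3 = 1.69×10⁻⁴ mol/L
[CO₃²⁻] = (7.01×10⁻⁵)(74.3)/350.3 = 1.49×10⁻⁵ mol/L
Q = [Ag⁺]^2[CO₃²⁻] = 4.27×10⁻¹³
Since Q (4.27×10⁻¹³) is less than Ksp (9.70×10⁻¹²), no Ag₂CO₃ precipitates.

No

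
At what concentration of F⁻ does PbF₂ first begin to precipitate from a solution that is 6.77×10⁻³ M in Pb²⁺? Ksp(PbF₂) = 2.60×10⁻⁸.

1.96×10⁻³ M

A salt starts to precipitate once the ion product Q reaches its Ksp.
PbF₂(s) ⇌ Pb²⁺(aq) + 2 F⁻(aq)
Ksp = [Pb²⁺][F⁻]^2 = [F⁻]^2(6.77×10⁻³)
[F⁻]^2 = 2.60×10⁻⁸ / (6.77×10⁻³) = 3.84×10⁻⁶
[F⁻] = 1.96×10⁻³ M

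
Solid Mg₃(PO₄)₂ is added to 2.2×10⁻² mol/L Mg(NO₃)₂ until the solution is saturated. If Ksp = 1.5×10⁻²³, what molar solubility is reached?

Mg₃(PO₄)₂(s) ⇌ 3 Mg²⁺(aq) + 2 PO₄³⁻(aq)
With Mg²⁺ already at 2.2×10⁻² mol/L and s small, take [Mg²⁺] ≈ 2.2×10⁻² mol/L and [PO₄³⁻] = 2s.
Ksp = [Mg²⁺]^3[PO₄³⁻]^2 = (2.2×10⁻²)^3(2s)^2
(2s)^2 = 1.5×10⁻²³ / (2.2×10⁻²)^3 = 1.4×10⁻¹⁸
s = 5.9×10⁻¹⁰ mol/L

5.9×10⁻¹⁰ M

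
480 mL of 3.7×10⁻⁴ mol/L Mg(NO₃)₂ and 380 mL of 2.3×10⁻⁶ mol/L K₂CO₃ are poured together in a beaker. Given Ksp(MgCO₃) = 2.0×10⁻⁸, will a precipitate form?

No

Total volume after mixing = 480 + 380 = 860 mL.
[Mg²⁺] = (3.7×10⁻⁴)(480)/860 = 2.1×10⁻⁴ mol/L
[CO₃²⁻] = (2.3×10⁻⁶)(380)/860 = 1.0×10⁻⁶ mol/L
Q = [Mg²⁺][CO₃²⁻] = 2.1×10⁻¹⁰
Since Q (2.1×10⁻¹⁰) is less than Ksp (2.0×10⁻⁸), no MgCO₃ precipitates.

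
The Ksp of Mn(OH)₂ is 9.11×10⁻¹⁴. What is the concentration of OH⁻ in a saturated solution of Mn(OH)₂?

Mn(OH)₂(s) ⇌ Mn²⁺(aq) + 2 OH⁻(aq)
For each mole of Mn(OH)₂ that dissolves per liter, [Mn²⁺] = s and [OH⁻] = 2s; let s denote this solubility.
Ksp = [Mn²⁺][OH⁻]^2 = s · (2s)^2 = 4s^3 = 9.11×10⁻¹⁴
s = 2.83×10⁻⁵ mol L⁻¹
[OH⁻] = 2s = 5.67×10⁻⁵ mol L⁻¹

5.67×10⁻⁵ M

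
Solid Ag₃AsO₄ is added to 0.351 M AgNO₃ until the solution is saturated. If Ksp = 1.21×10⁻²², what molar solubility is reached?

Ag₃AsO₄(s) ⇌ 3 Ag⁺(aq) + AsO₄³⁻(aq)
The solution already contains Ag⁺ at 0.351 M. Let s be the molar solubility of Ag₃AsO₄.
[Ag⁺] ≈ 0.351 M (common ion dominates); [AsO₄³⁻] = s.
Ksp = [Ag⁺]^3[AsO₄³⁻] = (0.351)^3s
s = 1.21×10⁻²² / (0.351)^3 = 2.80×10⁻²¹
s = 2.80×10⁻²¹ M

2.80×10⁻²¹ M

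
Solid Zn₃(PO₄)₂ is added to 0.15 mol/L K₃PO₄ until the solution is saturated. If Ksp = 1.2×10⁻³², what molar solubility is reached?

2.7×10⁻¹¹ M

Zn₃(PO₄)₂(s) ⇌ 3 Zn²⁺(aq) + 2 PO₄³⁻(aq)
With PO₄³⁻ already at 0.15 mol/L and s small, take [PO₄³⁻] ≈ 0.15 mol/L and [Zn²⁺] = 3s.
Ksp = [Zn²⁺]^3[PO₄³⁻]^2 = (3s)^3(0.15)^2
(3s)^3 = 1.2×10⁻³² / (0.15)^2 = 5.3×10⁻³¹
s = 2.7×10⁻¹¹ mol/L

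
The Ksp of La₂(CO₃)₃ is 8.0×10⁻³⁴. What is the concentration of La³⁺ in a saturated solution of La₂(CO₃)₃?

1.9×10⁻⁷ M

La₂(CO₃)₃(s) ⇌ 2 La³⁺(aq) + 3 CO₃²⁻(aq)
For each mole of La₂(CO₃)₃ that dissolves per liter, [La³⁺] = 2s and [CO₃²⁻] = 3s; let s denote this solubility.
Ksp = [La³⁺]^2[CO₃²⁻]^3 = (2s)^2 · (3s)^3 = 108s^5 = 8.0×10⁻³⁴
s = 9.4×10⁻⁸ M
[La³⁺] = 2s = 1.9×10⁻⁷ M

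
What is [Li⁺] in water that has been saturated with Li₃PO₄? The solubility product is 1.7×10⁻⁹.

8.5×10⁻³ M

Li₃PO₄(s) ⇌ 3 Li⁺(aq) + PO₄³⁻(aq)
For each mole of Li₃PO₄ that dissolves per liter, [Li⁺] = 3s and [PO₄³⁻] = s; let s denote this solubility.
Ksp = [Li⁺]^3[PO₄³⁻] = (3s)^3 · s = 27s^4 = 1.7×10⁻⁹
s = 2.8×10⁻³ M
[Li⁺] = 3s = 8.5×10⁻³ M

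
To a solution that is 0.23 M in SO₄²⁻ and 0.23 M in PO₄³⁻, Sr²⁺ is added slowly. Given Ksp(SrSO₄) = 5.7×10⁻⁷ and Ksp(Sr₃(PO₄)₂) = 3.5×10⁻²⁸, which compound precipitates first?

Sr₃(PO₄)₂

The threshold for precipitation is Q = Ksp.
For SrSO₄: [Sr²⁺] = (Ksp/[SO₄²⁻]) = 2.5×10⁻⁶ M
For Sr₃(PO₄)₂: [Sr²⁺] = (Ksp/[PO₄³⁻]^2)^(1/3) = 1.9×10⁻⁹ M
The smaller threshold [Sr²⁺] is reached first, so Sr₃(PO₄)₂ precipitates first.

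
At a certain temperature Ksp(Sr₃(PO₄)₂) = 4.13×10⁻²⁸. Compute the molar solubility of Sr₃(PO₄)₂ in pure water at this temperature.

Sr₃(PO₄)₂(s) ⇌ 3 Sr²⁺(aq) + 2 PO₄³⁻(aq)
With molar solubility s: [Sr²⁺] = 3s, [PO₄³⁻] = 2s.
Ksp = [Sr²⁺]^3[PO₄³⁻]^2 = (3s)^3 · (2s)^2 = 108s^5
108s^5 = 4.13×10⁻²⁸  ⇒  s^5 = 3.82×10⁻³⁰
s = (3.82×10⁻³⁰)^(1/5) = 1.31×10⁻⁶ mol L⁻¹

1.31×10⁻⁶ M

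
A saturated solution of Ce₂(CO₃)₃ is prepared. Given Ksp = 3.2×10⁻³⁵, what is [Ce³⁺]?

Ce₂(CO₃)₃(s) ⇌ 2 Ce³⁺(aq) + 3 CO₃²⁻(aq)
Call the molar solubility s, so that [Ce³⁺] = 2s and [CO₃²⁻] = 3s.
Ksp = [Ce³⁺]^2[CO₃²⁻]^3 = (2s)^2 · (3s)^3 = 108s^5 = 3.2×10⁻³⁵
s = 4.9×10⁻⁸ M
[Ce³⁺] = 2s = 9.9×10⁻⁸ M

9.9×10⁻⁸ M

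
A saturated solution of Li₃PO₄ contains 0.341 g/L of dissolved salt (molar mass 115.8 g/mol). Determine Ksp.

Ksp = 2.03×10⁻⁹

Molar solubility s = (0.341 g/L) / (115.8 g/mol) = 2.9447×10⁻³ mol/L
Li₃PO₄(s) ⇌ 3 Li⁺(aq) + PO₄³⁻(aq)
If s mol/L of Li₃PO₄ dissolves, [Li⁺] = 3s and [PO₄³⁻] = s.
Ksp = [Li⁺]^3[PO₄³⁻] = (3s)^3 · s = 27s^4
Ksp = 27 × (2.9447×10⁻³)^4 = 2.03×10⁻⁹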